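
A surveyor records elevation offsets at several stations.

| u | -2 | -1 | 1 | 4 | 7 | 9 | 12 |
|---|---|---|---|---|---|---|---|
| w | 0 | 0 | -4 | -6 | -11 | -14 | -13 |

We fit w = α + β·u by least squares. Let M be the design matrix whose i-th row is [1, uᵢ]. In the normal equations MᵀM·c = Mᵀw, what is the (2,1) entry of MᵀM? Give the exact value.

Row 2 ↔ basis u, column 1 ↔ basis 1, so (MᵀM)_{2,1} = Σᵢ u = (-2)·(1) + (-1)·(1) + (1)·(1) + (4)·(1) + (7)·(1) + (9)·(1) + (12)·(1) = 30.

30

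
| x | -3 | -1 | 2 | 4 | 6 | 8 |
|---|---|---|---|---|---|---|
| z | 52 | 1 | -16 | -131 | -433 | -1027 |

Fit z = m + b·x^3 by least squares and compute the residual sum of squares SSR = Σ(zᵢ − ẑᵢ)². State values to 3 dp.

The normal system AᵀA·[m, b]ᵀ = Aᵀz is [[6, 772]; [772, 313690]]·[m, b]ᵀ = [-1554, -629269]ᵀ.
Determinant 6·313690 − 772² = 1286156.
m = ((-1554)·313690 − 772·(-629269))/1286156 = -419648/321539; b = (6·(-629269) − 772·(-1554))/1286156 = -1287963/643078.
Residuals: -495649/643078, 194411/643078, 426876/321539, -487145/321539, 293265/321539, -82377/321539; SSR = 3627489/643078.

SSR = 5.641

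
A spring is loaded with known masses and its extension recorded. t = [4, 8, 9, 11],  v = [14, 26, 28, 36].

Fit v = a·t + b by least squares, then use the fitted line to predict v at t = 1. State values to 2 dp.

With design matrix M, MᵀM = [[282, 32]; [32, 4]] and Mᵀv = [912, 104]ᵀ.
Determinant 282·4 − 32² = 104.
a = (912·4 − 32·104)/104 = 40/13; b = (282·104 − 32·912)/104 = 18/13.
At t = 1: v̂ = (40/13)·(1) + (18/13)·(1) = 58/13.

v̂ = 4.46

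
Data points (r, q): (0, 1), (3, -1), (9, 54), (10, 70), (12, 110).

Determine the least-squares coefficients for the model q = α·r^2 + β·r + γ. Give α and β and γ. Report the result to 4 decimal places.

α = 1.0766, β = -3.8315, γ = 0.9386

With design matrix A, AᵀA = [[37378, 3484, 334]; [3484, 334, 34]; [334, 34, 5]] and Aᵀq = [27205, 2503, 234]ᵀ.
Row-reducing yields α = 23321/21662, β = -82999/21662, γ = 10166/10831.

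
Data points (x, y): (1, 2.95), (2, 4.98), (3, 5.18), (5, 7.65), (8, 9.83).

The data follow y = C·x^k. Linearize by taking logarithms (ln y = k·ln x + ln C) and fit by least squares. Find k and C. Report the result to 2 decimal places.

k = 0.56, C = 3.04

Taking logs, ln y = k·ln x + ln C, so regress ln y on ln x.
XᵀX = [[8.6018, 5.4806]; [5.4806, 5]], rhs = [10.9470, 8.6522]ᵀ  (here Σln x = 5.4806, Σ(ln x)² = 8.6018, Σln y = 8.6522, Σln x·ln y = 10.9470).
Δ = 8.6018·5 − (5.4806)² = 12.9714; k = (10.9470·5 − 5.4806·8.6522)/12.9714 = 0.56396, ln C = (8.6018·8.6522 − 5.4806·10.9470)/12.9714 = 1.11227, so C = exp(1.11227) = 3.04124.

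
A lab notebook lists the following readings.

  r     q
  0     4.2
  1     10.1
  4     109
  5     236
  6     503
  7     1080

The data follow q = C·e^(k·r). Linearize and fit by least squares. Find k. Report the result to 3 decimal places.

Taking logs, ln q = k·r + ln C, so regress ln q on r.
XᵀX = [[127.0000, 23.0000]; [23.0000, 6]], rhs = [134.6136, 27.1081]ᵀ  (here Σr = 23.0000, Σ(r)² = 127.0000, Σln q = 27.1081, Σr·ln q = 134.6136).
Solving (det = 233.0000): k = 0.79054, ln C = 1.48762.

k = 0.791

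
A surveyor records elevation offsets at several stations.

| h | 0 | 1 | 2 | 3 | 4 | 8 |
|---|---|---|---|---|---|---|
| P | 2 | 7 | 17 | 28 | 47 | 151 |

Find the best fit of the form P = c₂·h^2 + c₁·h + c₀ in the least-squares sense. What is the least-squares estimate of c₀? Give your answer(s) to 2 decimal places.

c₀ = 1.87

Sums needed: Σh^2·h^2 = 4450, Σh^2·h = 612, Σh^2 = 94, Σh·h = 94, Σh = 18, Σ1 = 6.
Right-hand side: Σh^2·P = 10743, Σh·P = 1521, ΣP = 252.
So AᵀA·[c₂, c₁, c₀]ᵀ = AᵀP: [[4450, 612, 94]; [612, 94, 18]; [94, 18, 6]]·[c₂, c₁, c₀]ᵀ = [10743, 1521, 252]ᵀ.
Solving the 3×3 system (Gaussian elimination) gives c₂ = 5805/3058, c₁ = 963/278, c₀ = 2856/1529.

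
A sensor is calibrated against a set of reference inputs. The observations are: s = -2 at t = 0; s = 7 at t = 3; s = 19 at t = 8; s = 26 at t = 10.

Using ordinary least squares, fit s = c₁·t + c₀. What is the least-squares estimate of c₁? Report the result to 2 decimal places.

c₁ = 2.72

Entries of AᵀA: Σt·t = 173, Σt = 21, Σ1 = 4.
And Σt·s = 433, Σs = 50.
Eliminating c₀: 4·(row 1) − 21·(row 2) gives 251·c₁ = 4·433 − 21·50 = 682, so c₁ = 682/251.
Then c₀ = (50 − 21·(682/251))/4 = -443/251.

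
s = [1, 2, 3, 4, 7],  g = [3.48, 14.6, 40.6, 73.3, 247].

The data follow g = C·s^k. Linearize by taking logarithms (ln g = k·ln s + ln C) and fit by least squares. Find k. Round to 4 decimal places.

Taking logs, ln g = k·ln s + ln C, so regress ln g on ln s.
Σln s = 5.1240, Σ(ln s)² = 7.3958, Σln g = 17.4358, Σln s·ln g = 22.6016.
Equations: 7.3958·k + 5.1240·ln C = 22.6016;  5.1240·k + 5·ln C = 17.4358.
Solving (det = 10.7239): k = 2.20703, ln C = 1.22540.

k = 2.2070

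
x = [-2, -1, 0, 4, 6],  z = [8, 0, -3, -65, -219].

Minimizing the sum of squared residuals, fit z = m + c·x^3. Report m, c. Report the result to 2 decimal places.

Setting ∂/∂m … = 0 gives: 5·m + 271·c = -279;  271·m + 50817·c = -51528.
det = 5·50817 − 271² = 180644.
m = ((-279)·50817 − 271·(-51528))/180644 = -213855/180644; c = (5·(-51528) − 271·(-279))/180644 = -182031/180644.

m = -1.18, c = -1.01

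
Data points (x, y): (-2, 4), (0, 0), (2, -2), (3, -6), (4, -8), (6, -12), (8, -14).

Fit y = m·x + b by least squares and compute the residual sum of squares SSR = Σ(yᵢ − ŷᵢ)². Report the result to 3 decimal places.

With design matrix M, MᵀM = [[133, 21]; [21, 7]] and Mᵀy = [-246, -38]ᵀ.
Eliminating b: 7·(row 1) − 21·(row 2) gives 490·m = 7·(-246) − 21·(-38) = -924, so m = -66/35.
Then b = ((-38) − 21·(-66/35))/7 = 8/35.
Residuals: 0, -8/35, 54/35, -4/7, -24/35, -32/35, 6/7; SSR = 24/5.

SSR = 4.800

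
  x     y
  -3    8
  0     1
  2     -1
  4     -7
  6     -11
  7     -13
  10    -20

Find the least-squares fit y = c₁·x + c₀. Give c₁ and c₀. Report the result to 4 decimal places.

c₁ = -2.1399, c₀ = 1.8054

AᵀA·[c₁, c₀]ᵀ = Aᵀy reads: 214·c₁ + 26·c₀ = -411;  26·c₁ + 7·c₀ = -43.
(Σx·x = 214, Σx = 26, Σ1 = 7, Σx·y = -411, Σy = -43.)
Δ = 214·7 − 26² = 822.
c₁ = ((-411)·7 − 26·(-43))/822 = -1759/822; c₀ = (214·(-43) − 26·(-411))/822 = 742/411.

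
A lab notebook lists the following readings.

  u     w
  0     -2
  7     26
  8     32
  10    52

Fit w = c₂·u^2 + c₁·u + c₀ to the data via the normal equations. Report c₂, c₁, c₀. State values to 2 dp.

The normal equations are: 16497·c₂ + 1855·c₁ + 213·c₀ = 8522;  1855·c₂ + 213·c₁ + 25·c₀ = 958;  213·c₂ + 25·c₁ + 4·c₀ = 108.
(Σu^2·u^2 = 16497, Σu^2·u = 1855, Σu^2 = 213, Σu·u = 213, Σu = 25, Σ1 = 4, Σu^2·w = 8522, Σu·w = 958, Σw = 108.)
Inverting the 3×3 Gram matrix, [c₂, c₁, c₀]ᵀ = [9033/18218, 7483/18218, -17945/9109]ᵀ.

c₂ = 0.50, c₁ = 0.41, c₀ = -1.97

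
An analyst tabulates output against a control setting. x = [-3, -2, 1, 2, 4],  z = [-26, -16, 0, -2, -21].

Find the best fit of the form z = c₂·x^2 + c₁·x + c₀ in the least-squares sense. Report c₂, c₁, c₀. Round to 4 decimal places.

c₂ = -1.9466, c₁ = 2.8764, c₀ = -0.9139

From the data, Σx^2·x^2 = 370, Σx^2·x = 38, Σx^2 = 34, Σx·x = 34, Σx = 2, Σ1 = 5.
For Aᵀz: Σx^2·z = -642, Σx·z = 22, Σz = -65.
AᵀA·[c₂, c₁, c₀]ᵀ = Aᵀz becomes [[370, 38, 34]; [38, 34, 2]; [34, 2, 5]]·[c₂, c₁, c₀]ᵀ = [-642, 22, -65]ᵀ.
Solving the 3×3 system (Gaussian elimination) gives c₂ = -2441/1254, c₁ = 3607/1254, c₀ = -191/209.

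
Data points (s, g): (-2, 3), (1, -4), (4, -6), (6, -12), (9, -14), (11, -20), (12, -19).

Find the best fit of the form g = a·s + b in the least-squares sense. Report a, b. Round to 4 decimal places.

a = -1.5860, b = -0.9965

Normal-equation sums: Σs·s = 403, Σs = 41, Σ1 = 7.
Moment sums: Σs·g = -680, Σg = -72.
MᵀM·[a, b]ᵀ = Mᵀg becomes [[403, 41]; [41, 7]]·[a, b]ᵀ = [-680, -72]ᵀ.
det = 403·7 − 41² = 1140.
a = ((-680)·7 − 41·(-72))/1140 = -452/285; b = (403·(-72) − 41·(-680))/1140 = -284/285.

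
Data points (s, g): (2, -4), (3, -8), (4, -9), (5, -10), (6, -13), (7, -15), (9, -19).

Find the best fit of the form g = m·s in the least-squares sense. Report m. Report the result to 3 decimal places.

From the data, Σs·s = 220.
Right-hand side: Σs·g = -472.
Normal equations: [[220]]·[m]ᵀ = [-472]ᵀ.
m = (-472)/220 = -2.14545.

m = -2.145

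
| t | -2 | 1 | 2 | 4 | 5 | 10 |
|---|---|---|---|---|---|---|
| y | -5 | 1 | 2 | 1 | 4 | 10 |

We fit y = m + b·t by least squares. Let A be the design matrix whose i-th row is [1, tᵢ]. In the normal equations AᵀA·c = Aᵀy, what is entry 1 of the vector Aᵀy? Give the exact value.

13

Entry 1 ↔ basis 1, so (Aᵀy)_{1} = Σᵢ yᵢ = (1)·(-5) + (1)·(1) + (1)·(2) + (1)·(1) + (1)·(4) + (1)·(10) = 13.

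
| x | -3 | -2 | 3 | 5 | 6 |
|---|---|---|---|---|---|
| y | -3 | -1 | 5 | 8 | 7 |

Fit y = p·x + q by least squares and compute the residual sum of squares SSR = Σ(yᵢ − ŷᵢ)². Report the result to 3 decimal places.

SSR = 2.898

Setting ∂/∂p … = 0 gives: 83·p + 9·q = 108;  9·p + 5·q = 16.
(Σx·x = 83, Σx = 9, Σ1 = 5, Σx·y = 108, Σy = 16.)
det = 83·5 − 9² = 334.
p = (108·5 − 9·16)/334 = 198/167; q = (83·16 − 9·108)/334 = 178/167.
Residuals: -85/167, 51/167, 63/167, 168/167, -197/167; SSR = 484/167.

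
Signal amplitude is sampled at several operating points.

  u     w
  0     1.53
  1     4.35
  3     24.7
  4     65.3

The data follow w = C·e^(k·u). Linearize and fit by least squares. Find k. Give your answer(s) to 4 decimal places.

k = 0.9244

Let Y = ln w. Fitting Y = k·u + ln C by least squares:
Sums: Σu = 8.0000, Σ(u)² = 26.0000, Σln w = 9.2812, Σu·ln w = 27.8066.
Normal system: [[26.0000, 8.0000]; [8.0000, 4]]·[k, ln C]ᵀ = [27.8066, 9.2812]ᵀ.
Slope k = (n·Σu·ln w − Σu·Σln w)/(n·Σ(u)² − (Σu)²) = (4·27.8066 − 8.0000·9.2812)/40.0000 = 0.92441; ln C = (Σln w − k·Σu)/n = 0.47149.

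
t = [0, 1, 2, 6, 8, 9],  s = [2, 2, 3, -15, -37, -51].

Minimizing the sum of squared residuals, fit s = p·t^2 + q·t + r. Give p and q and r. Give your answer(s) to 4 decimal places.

p = -0.9848, q = 3.1227, r = 0.9985

Entries of AᵀA: Σt^2·t^2 = 11970, Σt^2·t = 1466, Σt^2 = 186, Σt·t = 186, Σt = 26, Σ1 = 6.
For Aᵀs: Σt^2·s = -7025, Σt·s = -837, Σs = -96.
AᵀA·[p, q, r]ᵀ = Aᵀs becomes [[11970, 1466, 186]; [1466, 186, 26]; [186, 26, 6]]·[p, q, r]ᵀ = [-7025, -837, -96]ᵀ.
Inverting the 3×3 Gram matrix, [p, q, r]ᵀ = [-65/66, 687/220, 659/660]ᵀ.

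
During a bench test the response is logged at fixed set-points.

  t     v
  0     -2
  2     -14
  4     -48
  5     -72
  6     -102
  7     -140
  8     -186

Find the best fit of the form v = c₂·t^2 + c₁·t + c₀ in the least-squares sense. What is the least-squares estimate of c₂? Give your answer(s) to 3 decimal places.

Compute the Gram sums: Σt^2·t^2 = 8690, Σt^2·t = 1268, Σt^2 = 194, Σt·t = 194, Σt = 32, Σ1 = 7.
Right-hand side: Σt^2·v = -25060, Σt·v = -3660, Σv = -564.
So MᵀM·[c₂, c₁, c₀]ᵀ = Mᵀv: [[8690, 1268, 194]; [1268, 194, 32]; [194, 32, 7]]·[c₂, c₁, c₀]ᵀ = [-25060, -3660, -564]ᵀ.
Inverting the 3×3 Gram matrix, [c₂, c₁, c₀]ᵀ = [-65830/22449, 16918/22449, -2936/1069]ᵀ.

c₂ = -2.932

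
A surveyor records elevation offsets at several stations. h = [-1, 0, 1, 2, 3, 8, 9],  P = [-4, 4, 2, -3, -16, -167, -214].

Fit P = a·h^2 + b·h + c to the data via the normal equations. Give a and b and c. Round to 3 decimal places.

With design matrix M, MᵀM = [[10756, 1276, 160]; [1276, 160, 22]; [160, 22, 7]] and MᵀP = [-28180, -3310, -398]ᵀ.
Row-reducing yields a = -41359/13776, b = 323/112, c = 18611/6888.

a = -3.002, b = 2.884, c = 2.702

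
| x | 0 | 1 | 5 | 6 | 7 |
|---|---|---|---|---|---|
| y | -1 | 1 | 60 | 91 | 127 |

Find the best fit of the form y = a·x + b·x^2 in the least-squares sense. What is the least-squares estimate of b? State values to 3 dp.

From the data, Σx·x = 111, Σx·x^2 = 685, Σx^2·x^2 = 4323.
And Σx·y = 1736, Σx^2·y = 11000.
MᵀM·[a, b]ᵀ = Mᵀy becomes [[111, 685]; [685, 4323]]·[a, b]ᵀ = [1736, 11000]ᵀ.
Determinant 111·4323 − 685² = 10628.
a = (1736·4323 − 685·11000)/10628 = -7568/2657; b = (111·11000 − 685·1736)/10628 = 7960/2657.

b = 2.996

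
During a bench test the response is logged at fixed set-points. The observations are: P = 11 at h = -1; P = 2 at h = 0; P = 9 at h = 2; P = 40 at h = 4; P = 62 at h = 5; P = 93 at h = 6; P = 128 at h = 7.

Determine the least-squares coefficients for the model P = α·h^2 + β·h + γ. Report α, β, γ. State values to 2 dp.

The normal system XᵀX·[α, β, γ]ᵀ = XᵀP is [[4595, 755, 131]; [755, 131, 23]; [131, 23, 7]]·[α, β, γ]ᵀ = [11857, 1931, 345]ᵀ.
Solving the 3×3 system (Gaussian elimination) gives α = 17729/5889, β = -38185/11778, γ = 14127/3926.

α = 3.01, β = -3.24, γ = 3.60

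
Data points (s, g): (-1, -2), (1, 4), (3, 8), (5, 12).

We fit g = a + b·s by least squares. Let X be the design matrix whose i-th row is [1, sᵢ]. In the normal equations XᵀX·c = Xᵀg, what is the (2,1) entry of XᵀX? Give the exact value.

Row 2 ↔ basis s, column 1 ↔ basis 1, so (XᵀX)_{2,1} = Σᵢ s = (-1)·(1) + (1)·(1) + (3)·(1) + (5)·(1) = 8.

8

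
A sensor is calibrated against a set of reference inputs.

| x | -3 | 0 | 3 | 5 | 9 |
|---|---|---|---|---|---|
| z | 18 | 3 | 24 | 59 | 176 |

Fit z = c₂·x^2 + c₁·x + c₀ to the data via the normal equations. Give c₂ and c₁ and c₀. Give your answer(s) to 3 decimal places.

With design matrix M, MᵀM = [[7348, 854, 124]; [854, 124, 14]; [124, 14, 5]] and Mᵀz = [16109, 1897, 280]ᵀ.
Row-reducing yields c₂ = 59201/29302, c₁ = 4397/4186, c₀ = 43273/14651.

c₂ = 2.020, c₁ = 1.050, c₀ = 2.954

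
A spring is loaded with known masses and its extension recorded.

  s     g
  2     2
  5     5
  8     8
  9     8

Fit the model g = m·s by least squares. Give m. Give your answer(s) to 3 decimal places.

With design matrix A, AᵀA = [[174]] and Aᵀg = [165]ᵀ.
m = 165/174 = 0.948276.

m = 0.948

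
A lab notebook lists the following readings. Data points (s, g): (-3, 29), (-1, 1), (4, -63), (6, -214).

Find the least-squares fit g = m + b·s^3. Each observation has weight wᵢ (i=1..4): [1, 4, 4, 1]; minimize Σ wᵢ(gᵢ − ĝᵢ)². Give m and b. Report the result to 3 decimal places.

Normal-equation sums: Σwᵢ·1 = 10, Σwᵢ·s^3 = 441, Σwᵢ·s^3·s^3 = 63773.
Moment sums: Σwᵢ·g = -433, Σwᵢ·s^3·g = -63139.
So XᵀWX·[m, b]ᵀ = XᵀWg: [[10, 441]; [441, 63773]]·[m, b]ᵀ = [-433, -63139]ᵀ.
det = 10·63773 − 441² = 443249.
m = ((-433)·63773 − 441·(-63139))/443249 = 230590/443249; b = (10·(-63139) − 441·(-433))/443249 = -440437/443249.

m = 0.520, b = -0.994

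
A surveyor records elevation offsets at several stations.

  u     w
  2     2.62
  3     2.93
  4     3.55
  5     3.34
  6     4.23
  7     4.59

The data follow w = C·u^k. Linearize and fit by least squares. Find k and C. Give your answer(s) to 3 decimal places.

k = 0.435, C = 1.874

Linearized form: ln w = k·ln u + ln C. From the 6 transformed points,
Σln u = 8.5252, Σ(ln u)² = 13.1965, Σln w = 7.4772, Σln u·ln w = 11.0953.
Equations: 13.1965·k + 8.5252·ln C = 11.0953;  8.5252·k + 6·ln C = 7.4772.
Δ = 13.1965·6 − (8.5252)² = 6.5005; k = (11.0953·6 − 8.5252·7.4772)/6.5005 = 0.43503, ln C = (13.1965·7.4772 − 8.5252·11.0953)/6.5005 = 0.62808, so C = exp(0.62808) = 1.87400.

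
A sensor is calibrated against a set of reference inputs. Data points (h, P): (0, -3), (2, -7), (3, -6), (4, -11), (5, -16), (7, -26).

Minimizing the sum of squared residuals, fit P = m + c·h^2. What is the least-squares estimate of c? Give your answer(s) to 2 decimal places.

The normal system XᵀX·[m, c]ᵀ = XᵀP is [[6, 103]; [103, 3379]]·[m, c]ᵀ = [-69, -1932]ᵀ.
det = 6·3379 − 103² = 9665.
m = ((-69)·3379 − 103·(-1932))/9665 = -6831/1933; c = (6·(-1932) − 103·(-69))/9665 = -897/1933.

c = -0.46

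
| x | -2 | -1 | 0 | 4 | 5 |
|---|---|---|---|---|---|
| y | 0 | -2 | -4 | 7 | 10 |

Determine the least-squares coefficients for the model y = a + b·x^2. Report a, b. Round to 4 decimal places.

a = -2.8147, b = 0.5451

Forming AᵀA = [[5, 46]; [46, 898]] and Aᵀy = [11, 360]ᵀ gives AᵀA·[a, b]ᵀ = Aᵀy.
Δ = 5·898 − 46² = 2374.
a = (11·898 − 46·360)/2374 = -3341/1187; b = (5·360 − 46·11)/2374 = 647/1187.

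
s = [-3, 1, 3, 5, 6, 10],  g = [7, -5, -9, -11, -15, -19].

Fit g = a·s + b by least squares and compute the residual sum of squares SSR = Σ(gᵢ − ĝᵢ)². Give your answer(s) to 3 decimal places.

SSR = 19.315

The normal system XᵀX·[a, b]ᵀ = Xᵀg is [[180, 22]; [22, 6]]·[a, b]ᵀ = [-388, -52]ᵀ.
Determinant 180·6 − 22² = 596.
a = ((-388)·6 − 22·(-52))/596 = -296/149; b = (180·(-52) − 22·(-388))/596 = -206/149.
Residuals: 361/149, -243/149, -247/149, 47/149, -253/149, 335/149; SSR = 2878/149.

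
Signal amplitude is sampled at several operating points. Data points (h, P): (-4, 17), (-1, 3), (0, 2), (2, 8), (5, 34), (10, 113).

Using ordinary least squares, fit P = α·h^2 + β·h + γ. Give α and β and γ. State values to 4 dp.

Setting ∂/∂α … = 0 gives: 10898·α + 1068·β + 146·γ = 12457;  1068·α + 146·β + 12·γ = 1245;  146·α + 12·β + 6·γ = 177.
(Σh^2·h^2 = 10898, Σh^2·h = 1068, Σh^2 = 146, Σh·h = 146, Σh = 12, Σ1 = 6, Σh^2·P = 12457, Σh·P = 1245, ΣP = 177.)
Inverting the 3×3 Gram matrix, [α, β, γ]ᵀ = [227163/220466, 165219/220466, 322838/110233]ᵀ.

α = 1.0304, β = 0.7494, γ = 2.9287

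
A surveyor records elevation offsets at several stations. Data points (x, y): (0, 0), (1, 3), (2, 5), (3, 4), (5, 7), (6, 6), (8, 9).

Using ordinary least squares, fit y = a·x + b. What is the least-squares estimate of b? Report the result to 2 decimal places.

b = 1.51

Normal-equation sums: Σx·x = 139, Σx = 25, Σ1 = 7.
For Aᵀy: Σx·y = 168, Σy = 34.
AᵀA·[a, b]ᵀ = Aᵀy becomes [[139, 25]; [25, 7]]·[a, b]ᵀ = [168, 34]ᵀ.
det = 139·7 − 25² = 348.
a = (168·7 − 25·34)/348 = 163/174; b = (139·34 − 25·168)/348 = 263/174.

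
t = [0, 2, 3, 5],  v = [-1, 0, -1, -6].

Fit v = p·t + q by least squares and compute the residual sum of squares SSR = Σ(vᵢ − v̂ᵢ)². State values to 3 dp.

SSR = 9.000

Compute the Gram sums: Σt·t = 38, Σt = 10, Σ1 = 4.
For Aᵀv: Σt·v = -33, Σv = -8.
Normal equations: [[38, 10]; [10, 4]]·[p, q]ᵀ = [-33, -8]ᵀ.
Eliminating q: 4·(row 1) − 10·(row 2) gives 52·p = 4·(-33) − 10·(-8) = -52, so p = -1.
Then q = ((-8) − 10·(-1))/4 = 1/2.
Residuals: -3/2, 3/2, 3/2, -3/2; SSR = 9.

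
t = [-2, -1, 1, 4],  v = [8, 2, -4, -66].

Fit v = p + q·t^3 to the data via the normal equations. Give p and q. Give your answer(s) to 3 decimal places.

Compute the Gram sums: Σ1 = 4, Σt^3 = 56, Σt^3·t^3 = 4162.
Moment sums: Σv = -60, Σt^3·v = -4294.
Eliminating q: 4162·(row 1) − 56·(row 2) gives 13512·p = 4162·(-60) − 56·(-4294) = -9256, so p = -1157/1689.
Then q = ((-4294) − 56·(-1157/1689))/4162 = -1727/1689.

p = -0.685, q = -1.022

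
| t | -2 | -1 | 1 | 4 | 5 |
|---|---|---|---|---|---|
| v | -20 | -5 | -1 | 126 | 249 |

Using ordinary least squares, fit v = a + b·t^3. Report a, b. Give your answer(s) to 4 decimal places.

a = -3.2827, b = 2.0189

The normal system MᵀM·[a, b]ᵀ = Mᵀv is [[5, 181]; [181, 19787]]·[a, b]ᵀ = [349, 39353]ᵀ.
Δ = 5·19787 − 181² = 66174.
a = (349·19787 − 181·39353)/66174 = -36205/11029; b = (5·39353 − 181·349)/66174 = 22266/11029.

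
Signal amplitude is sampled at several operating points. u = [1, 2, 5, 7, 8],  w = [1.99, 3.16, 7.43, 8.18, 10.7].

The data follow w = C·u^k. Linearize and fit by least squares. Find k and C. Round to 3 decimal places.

k = 0.794, C = 1.932

Let Y = ln w. Fitting Y = k·ln u + ln C by least squares:
Σln u = 6.3279, Σ(ln u)² = 11.1814, Σln w = 8.3162, Σln u·ln w = 13.0438.
Equations: 11.1814·k + 6.3279·ln C = 13.0438;  6.3279·k + 5·ln C = 8.3162.
Δ = 11.1814·5 − (6.3279)² = 15.8642; k = (13.0438·5 − 6.3279·8.3162)/15.8642 = 0.79391, ln C = (11.1814·8.3162 − 6.3279·13.0438)/15.8642 = 0.65847, so C = exp(0.65847) = 1.93184.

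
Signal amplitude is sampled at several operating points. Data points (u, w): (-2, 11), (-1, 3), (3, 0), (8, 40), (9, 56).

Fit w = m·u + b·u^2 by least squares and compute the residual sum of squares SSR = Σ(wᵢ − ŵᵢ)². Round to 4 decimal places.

Forming MᵀM = [[159, 1259]; [1259, 10755]] and Mᵀw = [799, 7143]ᵀ gives MᵀM·[m, b]ᵀ = Mᵀw.
Δ = 159·10755 − 1259² = 124964.
m = (799·10755 − 1259·7143)/124964 = -99948/31241; b = (159·7143 − 1259·799)/124964 = 32449/31241.
Residuals: 13959/31241, -38674/31241, 7803/31241, -27512/31241, 20659/31241; SSR = 93951/31241.

SSR = 3.0073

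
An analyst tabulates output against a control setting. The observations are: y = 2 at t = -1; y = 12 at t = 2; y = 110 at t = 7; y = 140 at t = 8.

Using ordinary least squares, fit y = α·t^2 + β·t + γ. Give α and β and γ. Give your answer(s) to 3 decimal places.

α = 1.987, β = 1.504, γ = 1.379

From the data, Σt^2·t^2 = 6514, Σt^2·t = 862, Σt^2 = 118, Σt·t = 118, Σt = 16, Σ1 = 4.
Moment sums: Σt^2·y = 14400, Σt·y = 1912, Σy = 264.
So XᵀX·[α, β, γ]ᵀ = Xᵀy: [[6514, 862, 118]; [862, 118, 16]; [118, 16, 4]]·[α, β, γ]ᵀ = [14400, 1912, 264]ᵀ.
Inverting the 3×3 Gram matrix, [α, β, γ]ᵀ = [3868/1947, 976/649, 244/177]ᵀ.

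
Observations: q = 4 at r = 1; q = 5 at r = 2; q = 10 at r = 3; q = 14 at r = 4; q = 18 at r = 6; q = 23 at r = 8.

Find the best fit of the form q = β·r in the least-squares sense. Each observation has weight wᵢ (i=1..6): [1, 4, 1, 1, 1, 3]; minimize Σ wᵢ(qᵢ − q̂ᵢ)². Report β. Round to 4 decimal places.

The normal equations are: 270·β = 790.
β = 790/270 = 2.92593.

β = 2.9259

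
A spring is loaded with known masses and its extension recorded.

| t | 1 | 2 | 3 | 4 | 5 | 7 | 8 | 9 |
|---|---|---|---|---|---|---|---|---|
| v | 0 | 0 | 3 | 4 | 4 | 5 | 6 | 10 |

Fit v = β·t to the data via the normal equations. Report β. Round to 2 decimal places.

The normal equations are: 249·β = 218.
β = 218/249 = 0.875502.

β = 0.88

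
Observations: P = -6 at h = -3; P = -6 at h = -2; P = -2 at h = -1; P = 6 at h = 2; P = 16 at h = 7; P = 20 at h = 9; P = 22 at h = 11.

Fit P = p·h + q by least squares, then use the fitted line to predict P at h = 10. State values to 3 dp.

P̂ = 21.504

The normal system MᵀM·[p, q]ᵀ = MᵀP is [[269, 23]; [23, 7]]·[p, q]ᵀ = [578, 50]ᵀ.
Δ = 269·7 − 23² = 1354.
p = (578·7 − 23·50)/1354 = 1448/677; q = (269·50 − 23·578)/1354 = 78/677.
At h = 10: P̂ = (1448/677)·(10) + (78/677)·(1) = 14558/677.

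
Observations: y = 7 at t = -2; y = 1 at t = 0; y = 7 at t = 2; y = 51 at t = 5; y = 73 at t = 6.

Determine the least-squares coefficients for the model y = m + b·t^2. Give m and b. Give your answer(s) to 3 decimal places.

m = -0.341, b = 2.039

Normal-equation sums: Σ1 = 5, Σt^2 = 69, Σt^2·t^2 = 1953.
For Mᵀy: Σy = 139, Σt^2·y = 3959.
Eliminating b: 1953·(row 1) − 69·(row 2) gives 5004·m = 1953·139 − 69·3959 = -1704, so m = -142/417.
Then b = (3959 − 69·(-142/417))/1953 = 2551/1251.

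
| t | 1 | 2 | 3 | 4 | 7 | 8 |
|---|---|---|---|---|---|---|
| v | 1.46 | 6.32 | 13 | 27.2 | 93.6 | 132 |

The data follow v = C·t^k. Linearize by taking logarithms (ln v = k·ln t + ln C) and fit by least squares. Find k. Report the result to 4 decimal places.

Taking logs, ln v = k·ln t + ln C, so regress ln v on ln t.
Σln t = 7.2034, Σ(ln t)² = 11.7199, Σln v = 17.5122, Σln t·ln v = 27.6611.
Equations: 11.7199·k + 7.2034·ln C = 27.6611;  7.2034·k + 6·ln C = 17.5122.
Solving (det = 18.4301): k = 2.16058, ln C = 0.32477.

k = 2.1606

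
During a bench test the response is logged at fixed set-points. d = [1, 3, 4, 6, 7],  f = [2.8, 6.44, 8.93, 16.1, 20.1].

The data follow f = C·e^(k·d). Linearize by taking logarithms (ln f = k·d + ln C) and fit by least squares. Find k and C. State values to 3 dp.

k = 0.326, C = 2.231

Let Y = ln f. Fitting Y = k·d + ln C by least squares:
Sums: Σd = 21.0000, Σ(d)² = 111.0000, Σln f = 10.8611, Σd·ln f = 53.0528.
Normal system: [[111.0000, 21.0000]; [21.0000, 5]]·[k, ln C]ᵀ = [53.0528, 10.8611]ᵀ.
Slope k = (n·Σd·ln f − Σd·Σln f)/(n·Σ(d)² − (Σd)²) = (5·53.0528 − 21.0000·10.8611)/114.0000 = 0.32615; ln C = (Σln f − k·Σd)/n = 0.80240, so C = exp(0.80240) = 2.23088.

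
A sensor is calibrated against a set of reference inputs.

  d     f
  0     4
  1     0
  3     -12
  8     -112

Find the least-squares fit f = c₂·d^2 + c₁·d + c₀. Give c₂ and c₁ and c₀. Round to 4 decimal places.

From the data, Σd^2·d^2 = 4178, Σd^2·d = 540, Σd^2 = 74, Σd·d = 74, Σd = 12, Σ1 = 4.
Right-hand side: Σd^2·f = -7276, Σd·f = -932, Σf = -120.
So AᵀA·[c₂, c₁, c₀]ᵀ = Aᵀf: [[4178, 540, 74]; [540, 74, 12]; [74, 12, 4]]·[c₂, c₁, c₀]ᵀ = [-7276, -932, -120]ᵀ.
Solving the 3×3 system (Gaussian elimination) gives c₂ = -5116/2809, c₁ = 10/53, c₀ = 8786/2809.

c₂ = -1.8213, c₁ = 0.1887, c₀ = 3.1278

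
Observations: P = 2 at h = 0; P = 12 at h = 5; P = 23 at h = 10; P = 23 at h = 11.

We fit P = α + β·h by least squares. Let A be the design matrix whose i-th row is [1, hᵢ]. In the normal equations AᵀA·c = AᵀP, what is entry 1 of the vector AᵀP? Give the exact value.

Entry 1 ↔ basis 1, so (AᵀP)_{1} = Σᵢ Pᵢ = (1)·(2) + (1)·(12) + (1)·(23) + (1)·(23) = 60.

60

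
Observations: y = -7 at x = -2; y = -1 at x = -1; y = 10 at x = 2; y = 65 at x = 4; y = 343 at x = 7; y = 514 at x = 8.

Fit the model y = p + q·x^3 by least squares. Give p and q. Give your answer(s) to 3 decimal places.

Compute the Gram sums: Σ1 = 6, Σx^3 = 918, Σx^3·x^3 = 384018.
Right-hand side: Σy = 924, Σx^3·y = 385114.
So AᵀA·[p, q]ᵀ = Aᵀy: [[6, 918]; [918, 384018]]·[p, q]ᵀ = [924, 385114]ᵀ.
Eliminating q: 384018·(row 1) − 918·(row 2) gives 1461384·p = 384018·924 − 918·385114 = 1297980, so p = 36055/40594.
Then q = (385114 − 918·(36055/40594))/384018 = 121871/121782.

p = 0.888, q = 1.001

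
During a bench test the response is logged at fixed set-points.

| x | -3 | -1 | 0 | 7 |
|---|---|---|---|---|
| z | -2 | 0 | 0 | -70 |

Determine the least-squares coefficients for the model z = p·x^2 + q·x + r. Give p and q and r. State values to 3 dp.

With design matrix M, MᵀM = [[2483, 315, 59]; [315, 59, 3]; [59, 3, 4]] and Mᵀz = [-3448, -484, -72]ᵀ.
Inverting the 3×3 Gram matrix, [p, q, r]ᵀ = [-18983/18218, -47473/18218, -6160/9109]ᵀ.

p = -1.042, q = -2.606, r = -0.676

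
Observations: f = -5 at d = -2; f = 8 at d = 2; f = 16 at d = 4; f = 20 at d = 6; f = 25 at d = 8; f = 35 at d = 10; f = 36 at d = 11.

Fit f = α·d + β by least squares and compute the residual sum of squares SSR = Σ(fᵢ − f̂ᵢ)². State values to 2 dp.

SSR = 10.35

Sums needed: Σd·d = 345, Σd = 39, Σ1 = 7.
Moment sums: Σd·f = 1156, Σf = 135.
XᵀX·[α, β]ᵀ = Xᵀf becomes [[345, 39]; [39, 7]]·[α, β]ᵀ = [1156, 135]ᵀ.
Eliminating β: 7·(row 1) − 39·(row 2) gives 894·α = 7·1156 − 39·135 = 2827, so α = 2827/894.
Then β = (135 − 39·(2827/894))/7 = 497/298.
Residuals: -307/894, 7/894, 1505/894, -191/298, -1757/894, 1529/894, -202/447; SSR = 9257/894.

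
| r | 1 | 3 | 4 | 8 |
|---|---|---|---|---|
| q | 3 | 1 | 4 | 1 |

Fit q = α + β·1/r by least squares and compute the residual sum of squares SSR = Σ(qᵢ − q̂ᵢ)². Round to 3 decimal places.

SSR = 5.928

Compute the Gram sums: Σ1 = 4, Σ1/r = 41/24, Σ1/r·1/r = 685/576.
Moment sums: Σq = 9, Σ1/r·q = 107/24.
Δ = 4·(685/576) − (41/24)² = 353/192.
α = (9·(685/576) − (41/24)·(107/24))/(353/192) = 1778/1059; β = (4·(107/24) − (41/24)·9)/(353/192) = 472/353.
Residuals: -17/1059, -397/353, 2104/1059, -896/1059; SSR = 6278/1059.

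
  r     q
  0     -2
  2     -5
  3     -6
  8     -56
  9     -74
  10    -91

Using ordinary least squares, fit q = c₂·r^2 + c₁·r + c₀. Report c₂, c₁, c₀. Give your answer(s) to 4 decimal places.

c₂ = -1.0501, c₁ = 1.6159, c₀ = -2.4623

From the data, Σr^2·r^2 = 20754, Σr^2·r = 2276, Σr^2 = 258, Σr·r = 258, Σr = 32, Σ1 = 6.
And Σr^2·q = -18752, Σr·q = -2052, Σq = -234.
Normal equations: [[20754, 2276, 258]; [2276, 258, 32]; [258, 32, 6]]·[c₂, c₁, c₀]ᵀ = [-18752, -2052, -234]ᵀ.
Row-reducing yields c₂ = -5299/5046, c₁ = 1359/841, c₀ = -12425/5046.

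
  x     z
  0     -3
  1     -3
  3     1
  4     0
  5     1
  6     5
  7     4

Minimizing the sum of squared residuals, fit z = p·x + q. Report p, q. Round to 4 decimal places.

MᵀM·[p, q]ᵀ = Mᵀz reads: 136·p + 26·q = 63;  26·p + 7·q = 5.
(Σx·x = 136, Σx = 26, Σ1 = 7, Σx·z = 63, Σz = 5.)
Eliminating q: 7·(row 1) − 26·(row 2) gives 276·p = 7·63 − 26·5 = 311, so p = 311/276.
Then q = (5 − 26·(311/276))/7 = -479/138.

p = 1.1268, q = -3.4710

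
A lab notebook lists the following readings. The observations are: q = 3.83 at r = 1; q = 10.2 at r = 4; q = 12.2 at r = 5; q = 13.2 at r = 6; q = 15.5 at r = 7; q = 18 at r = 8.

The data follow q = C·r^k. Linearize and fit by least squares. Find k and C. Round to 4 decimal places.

With ln qᵢ as the transformed response and ln rᵢ as the regressor:
XᵀX = [[15.8331, 8.8128]; [8.8128, 6]], rhs = [23.2123, 14.3781]ᵀ  (here Σln r = 8.8128, Σ(ln r)² = 15.8331, Σln q = 14.3781, Σln r·ln q = 23.2123).
Δ = 15.8331·6 − (8.8128)² = 17.3327; k = (23.2123·6 − 8.8128·14.3781)/17.3327 = 0.72475, ln C = (15.8331·14.3781 − 8.8128·23.2123)/17.3327 = 1.33183, so C = exp(1.33183) = 3.78797.

k = 0.7248, C = 3.7880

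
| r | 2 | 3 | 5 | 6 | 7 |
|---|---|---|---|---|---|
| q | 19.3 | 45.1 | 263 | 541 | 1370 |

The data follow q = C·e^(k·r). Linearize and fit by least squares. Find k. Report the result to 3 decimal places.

k = 0.848

Let Y = ln q. Fitting Y = k·r + ln C by least squares:
XᵀX = [[123.0000, 23.0000]; [23.0000, 5]], rhs = [133.5261, 25.8571]ᵀ  (here Σr = 23.0000, Σ(r)² = 123.0000, Σln q = 25.8571, Σr·ln q = 133.5261).
Solving (det = 86.0000): k = 0.84787, ln C = 1.27123.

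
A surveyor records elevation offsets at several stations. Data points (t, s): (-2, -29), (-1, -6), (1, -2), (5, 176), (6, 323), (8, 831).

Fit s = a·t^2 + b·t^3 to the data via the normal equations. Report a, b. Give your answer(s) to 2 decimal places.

Forming AᵀA = [[6035, 43637]; [43637, 324491]] and Aᵀs = [69088, 517476]ᵀ gives AᵀA·[a, b]ᵀ = Aᵀs.
Δ = 6035·324491 − 43637² = 54115416.
a = (69088·324491 − 43637·517476)/54115416 = -40666501/13528854; b = (6035·517476 − 43637·69088)/54115416 = 27043651/13528854.

a = -3.01, b = 2.00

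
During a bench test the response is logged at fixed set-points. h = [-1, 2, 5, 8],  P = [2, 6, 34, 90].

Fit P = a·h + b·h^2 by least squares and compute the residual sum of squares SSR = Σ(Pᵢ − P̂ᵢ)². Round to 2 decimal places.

Compute the Gram sums: Σh·h = 94, Σh·h^2 = 644, Σh^2·h^2 = 4738.
And Σh·P = 900, Σh^2·P = 6636.
Determinant 94·4738 − 644² = 30636.
a = (900·4738 − 644·6636)/30636 = -34/111; b = (94·6636 − 644·900)/30636 = 3682/2553.
Residuals: 214/851, 718/851, -446/851, 126/851; SSR = 912/851.

SSR = 1.07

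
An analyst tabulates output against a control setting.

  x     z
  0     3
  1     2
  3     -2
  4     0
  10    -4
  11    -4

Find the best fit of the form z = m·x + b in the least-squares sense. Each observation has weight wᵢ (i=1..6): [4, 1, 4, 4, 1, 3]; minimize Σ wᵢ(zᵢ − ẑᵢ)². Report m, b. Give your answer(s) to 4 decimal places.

From the data, Σwᵢ·x·x = 564, Σwᵢ·x = 72, Σwᵢ·1 = 17.
For AᵀWz: Σwᵢ·x·z = -194, Σwᵢ·z = -10.
Determinant 564·17 − 72² = 4404.
m = ((-194)·17 − 72·(-10))/4404 = -1289/2202; b = (564·(-10) − 72·(-194))/4404 = 694/367.

m = -0.5854, b = 1.8910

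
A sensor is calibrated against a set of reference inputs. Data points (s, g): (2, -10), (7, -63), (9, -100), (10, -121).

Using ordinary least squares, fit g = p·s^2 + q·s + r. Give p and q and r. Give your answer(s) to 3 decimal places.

p = -1.089, q = -0.833, r = -3.961

With design matrix X, XᵀX = [[18978, 2080, 234]; [2080, 234, 28]; [234, 28, 4]] and Xᵀg = [-23327, -2571, -294]ᵀ.
Solving the 3×3 system (Gaussian elimination) gives p = -3059/2809, q = -4681/5618, r = -22253/5618.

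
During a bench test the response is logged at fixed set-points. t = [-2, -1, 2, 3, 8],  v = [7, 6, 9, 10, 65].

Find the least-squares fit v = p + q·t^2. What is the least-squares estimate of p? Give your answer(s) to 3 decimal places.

With design matrix X, XᵀX = [[5, 82]; [82, 4210]] and Xᵀv = [97, 4320]ᵀ.
Eliminating q: 4210·(row 1) − 82·(row 2) gives 14326·p = 4210·97 − 82·4320 = 54130, so p = 27065/7163.
Then q = (4320 − 82·(27065/7163))/4210 = 6823/7163.

p = 3.778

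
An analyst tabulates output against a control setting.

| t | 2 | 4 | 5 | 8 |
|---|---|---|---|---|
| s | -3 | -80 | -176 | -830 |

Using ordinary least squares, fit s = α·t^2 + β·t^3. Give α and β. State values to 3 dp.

The normal system AᵀA·[α, β]ᵀ = Aᵀs is [[4993, 36949]; [36949, 281929]]·[α, β]ᵀ = [-58812, -452104]ᵀ.
Determinant 4993·281929 − 36949² = 42442896.
α = ((-58812)·281929 − 36949·(-452104))/42442896 = 30995587/10610724; β = (4993·(-452104) − 36949·(-58812))/42442896 = -21077671/10610724.

α = 2.921, β = -1.986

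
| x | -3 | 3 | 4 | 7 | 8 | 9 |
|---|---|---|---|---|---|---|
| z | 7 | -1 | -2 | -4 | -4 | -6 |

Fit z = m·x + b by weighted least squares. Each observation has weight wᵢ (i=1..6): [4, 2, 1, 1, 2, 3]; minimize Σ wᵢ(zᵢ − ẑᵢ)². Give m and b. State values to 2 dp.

m = -1.05, b = 3.43

Forming MᵀWM = [[490, 48]; [48, 13]] and MᵀWz = [-352, -6]ᵀ gives MᵀWM·[m, b]ᵀ = MᵀWz.
Δ = 490·13 − 48² = 4066.
m = ((-352)·13 − 48·(-6))/4066 = -2144/2033; b = (490·(-6) − 48·(-352))/4066 = 6978/2033.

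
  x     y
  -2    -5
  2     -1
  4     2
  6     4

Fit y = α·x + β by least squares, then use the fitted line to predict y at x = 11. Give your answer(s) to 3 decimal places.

ŷ = 9.714

The normal equations are: 60·α + 10·β = 40;  10·α + 4·β = 0.
(Σx·x = 60, Σx = 10, Σ1 = 4, Σx·y = 40, Σy = 0.)
Determinant 60·4 − 10² = 140.
α = (40·4 − 10·0)/140 = 8/7; β = (60·0 − 10·40)/140 = -20/7.
At x = 11: ŷ = (8/7)·(11) + (-20/7)·(1) = 68/7.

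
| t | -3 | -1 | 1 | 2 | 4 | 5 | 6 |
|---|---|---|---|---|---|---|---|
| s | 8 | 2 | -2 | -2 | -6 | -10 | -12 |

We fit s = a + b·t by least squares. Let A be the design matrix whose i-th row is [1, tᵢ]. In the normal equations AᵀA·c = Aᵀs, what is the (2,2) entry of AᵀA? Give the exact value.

92

Row 2 ↔ basis t, column 2 ↔ basis t, so (AᵀA)_{2,2} = Σᵢ (t)·(t) = (-3)·(-3) + (-1)·(-1) + (1)·(1) + (2)·(2) + (4)·(4) + (5)·(5) + (6)·(6) = 92.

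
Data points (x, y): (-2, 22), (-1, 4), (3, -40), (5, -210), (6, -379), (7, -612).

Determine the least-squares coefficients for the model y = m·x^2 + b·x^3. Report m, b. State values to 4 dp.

m = 1.6174, b = -2.0166

Forming AᵀA = [[4420, 27918]; [27918, 180724]] and Aᵀy = [-49150, -319290]ᵀ gives AᵀA·[m, b]ᵀ = Aᵀy.
Δ = 4420·180724 − 27918² = 19385356.
m = ((-49150)·180724 − 27918·(-319290))/19385356 = 7838405/4846339; b = (4420·(-319290) − 27918·(-49150))/19385356 = -9773025/4846339.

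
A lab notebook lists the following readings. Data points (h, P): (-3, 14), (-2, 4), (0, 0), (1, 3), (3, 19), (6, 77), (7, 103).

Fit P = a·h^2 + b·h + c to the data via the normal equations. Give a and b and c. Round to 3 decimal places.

a = 1.965, b = 1.086, c = -0.752

The normal equations are: 3876·a + 552·b + 108·c = 8135;  552·a + 108·b + 12·c = 1193;  108·a + 12·b + 7·c = 220.
Solving the 3×3 system (Gaussian elimination) gives a = 67183/34188, b = 37127/34188, c = -306/407.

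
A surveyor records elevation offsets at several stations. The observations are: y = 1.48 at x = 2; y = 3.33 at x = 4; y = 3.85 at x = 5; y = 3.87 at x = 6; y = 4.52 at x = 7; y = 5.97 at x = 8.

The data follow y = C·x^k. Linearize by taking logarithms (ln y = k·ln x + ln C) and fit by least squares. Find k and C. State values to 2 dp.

k = 0.92, C = 0.82

Linearized form: ln y = k·ln x + ln C. From the 6 transformed points,
XᵀX = [[16.3136, 9.5060]; [9.5060, 6]], rhs = [13.1846, 7.5916]ᵀ  (here Σln x = 9.5060, Σ(ln x)² = 16.3136, Σln y = 7.5916, Σln x·ln y = 13.1846).
Δ = 16.3136·6 − (9.5060)² = 7.5177; k = (13.1846·6 − 9.5060·7.5916)/7.5177 = 0.92343, ln C = (16.3136·7.5916 − 9.5060·13.1846)/7.5177 = -0.19775, so C = exp(-0.19775) = 0.82058.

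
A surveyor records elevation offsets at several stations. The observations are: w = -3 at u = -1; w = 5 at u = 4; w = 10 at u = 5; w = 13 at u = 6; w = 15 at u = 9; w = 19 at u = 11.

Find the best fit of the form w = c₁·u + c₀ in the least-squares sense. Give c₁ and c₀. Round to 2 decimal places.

c₁ = 1.84, c₀ = -0.59

Sums needed: Σu·u = 280, Σu = 34, Σ1 = 6.
And Σu·w = 495, Σw = 59.
Normal equations: [[280, 34]; [34, 6]]·[c₁, c₀]ᵀ = [495, 59]ᵀ.
Δ = 280·6 − 34² = 524.
c₁ = (495·6 − 34·59)/524 = 241/131; c₀ = (280·59 − 34·495)/524 = -155/262.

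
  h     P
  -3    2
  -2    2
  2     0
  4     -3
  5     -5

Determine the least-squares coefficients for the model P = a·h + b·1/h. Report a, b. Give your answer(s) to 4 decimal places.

With design matrix M, MᵀM = [[58, 5]; [5, 2569/3600]] and MᵀP = [-47, -41/12]ᵀ.
Δ = 58·(2569/3600) − 5² = 29501/1800.
a = ((-47)·(2569/3600) − 5·(-41/12))/(29501/1800) = -59243/59002; b = (58·(-41/12) − 5·(-47))/(29501/1800) = 66300/29501.

a = -1.0041, b = 2.2474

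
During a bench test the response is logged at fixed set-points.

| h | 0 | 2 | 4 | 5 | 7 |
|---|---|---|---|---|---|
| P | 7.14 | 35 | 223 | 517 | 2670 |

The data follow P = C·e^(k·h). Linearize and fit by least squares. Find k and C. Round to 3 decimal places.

k = 0.855, C = 6.922

Taking logs, ln P = k·h + ln C, so regress ln P on h.
Σh = 18.0000, Σ(h)² = 94.0000, Σln P = 25.0661, Σh·ln P = 115.2084.
Equations: 94.0000·k + 18.0000·ln C = 115.2084;  18.0000·k + 5·ln C = 25.0661.
Slope k = (n·Σh·ln P − Σh·Σln P)/(n·Σ(h)² − (Σh)²) = (5·115.2084 − 18.0000·25.0661)/146.0000 = 0.85515; ln C = (Σln P − k·Σh)/n = 1.93467, so C = exp(1.93467) = 6.92179.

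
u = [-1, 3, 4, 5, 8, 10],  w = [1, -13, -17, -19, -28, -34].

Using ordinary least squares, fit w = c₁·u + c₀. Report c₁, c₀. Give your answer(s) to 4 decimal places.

Forming MᵀM = [[215, 29]; [29, 6]] and Mᵀw = [-767, -110]ᵀ gives MᵀM·[c₁, c₀]ᵀ = Mᵀw.
Δ = 215·6 − 29² = 449.
c₁ = ((-767)·6 − 29·(-110))/449 = -1412/449; c₀ = (215·(-110) − 29·(-767))/449 = -1407/449.

c₁ = -3.1448, c₀ = -3.1336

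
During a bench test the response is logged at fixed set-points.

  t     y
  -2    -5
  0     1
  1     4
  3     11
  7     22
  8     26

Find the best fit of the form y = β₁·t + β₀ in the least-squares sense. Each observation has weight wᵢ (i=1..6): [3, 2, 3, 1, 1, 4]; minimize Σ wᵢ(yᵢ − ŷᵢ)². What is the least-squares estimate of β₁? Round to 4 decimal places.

β₁ = 3.0956

With design matrix A, AᵀWA = [[329, 39]; [39, 14]] and AᵀWy = [1061, 136]ᵀ.
Eliminating β₀: 14·(row 1) − 39·(row 2) gives 3085·β₁ = 14·1061 − 39·136 = 9550, so β₁ = 1910/617.
Then β₀ = (136 − 39·(1910/617))/14 = 673/617.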